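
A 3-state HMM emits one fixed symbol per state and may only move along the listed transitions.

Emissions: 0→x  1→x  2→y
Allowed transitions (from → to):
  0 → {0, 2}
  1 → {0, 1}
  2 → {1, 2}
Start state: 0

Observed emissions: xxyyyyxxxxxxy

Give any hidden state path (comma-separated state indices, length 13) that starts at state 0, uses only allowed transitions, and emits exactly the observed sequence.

  0: obs=x cand={0,1} pick 0 [start]
  1: obs=x cand={0,1} pick 0 [0->0 ok]
  2: obs=y cand={2} pick 2 [0->2 ok]
  3: obs=y cand={2} pick 2 [2->2 ok]
  4: obs=y cand={2} pick 2 [2->2 ok]
  5: obs=y cand={2} pick 2 [2->2 ok]
  6: obs=x cand={0,1} pick 1 [2->1 ok]
  7: obs=x cand={0,1} pick 1 [1->1 ok]
  8: obs=x cand={0,1} pick 1 [1->1 ok]
  9: obs=x cand={0,1} pick 1 [1->1 ok]
  10: obs=x cand={0,1} pick 1 [1->1 ok]
  11: obs=x cand={0,1} pick 0 [1->0 ok]
  12: obs=y cand={2} pick 2 [0->2 ok]

0,0,2,2,2,2,1,1,1,1,1,0,2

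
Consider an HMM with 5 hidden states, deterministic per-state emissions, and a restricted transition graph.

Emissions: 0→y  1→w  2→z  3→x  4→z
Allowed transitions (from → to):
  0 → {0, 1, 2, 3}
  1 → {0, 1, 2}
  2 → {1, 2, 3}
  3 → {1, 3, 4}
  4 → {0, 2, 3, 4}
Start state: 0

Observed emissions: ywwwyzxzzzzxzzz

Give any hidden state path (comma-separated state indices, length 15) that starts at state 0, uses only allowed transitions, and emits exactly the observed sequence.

  0: obs=y cand={0} pick 0 [start]
  1: obs=w cand={1} pick 1 [0->1 ok]
  2: obs=w cand={1} pick 1 [1->1 ok]
  3: obs=w cand={1} pick 1 [1->1 ok]
  4: obs=y cand={0} pick 0 [1->0 ok]
  5: obs=z cand={2,4} pick 2 [0->2 ok]
  6: obs=x cand={3} pick 3 [2->3 ok]
  7: obs=z cand={2,4} pick 4 [3->4 ok]
  8: obs=z cand={2,4} pick 4 [4->4 ok]
  9: obs=z cand={2,4} pick 4 [4->4 ok]
  10: obs=z cand={2,4} pick 2 [4->2 ok]
  11: obs=x cand={3} pick 3 [2->3 ok]
  12: obs=z cand={2,4} pick 4 [3->4 ok]
  13: obs=z cand={2,4} pick 4 [4->4 ok]
  14: obs=z cand={2,4} pick 2 [4->2 ok]

0,1,1,1,0,2,3,4,4,4,2,3,4,4,2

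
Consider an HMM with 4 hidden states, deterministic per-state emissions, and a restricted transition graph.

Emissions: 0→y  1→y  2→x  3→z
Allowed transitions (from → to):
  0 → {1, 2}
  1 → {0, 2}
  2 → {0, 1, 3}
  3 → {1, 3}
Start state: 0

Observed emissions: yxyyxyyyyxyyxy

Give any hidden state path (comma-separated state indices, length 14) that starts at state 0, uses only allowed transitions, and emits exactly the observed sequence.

  0: obs=y cand={0,1} pick 0 [start]
  1: obs=x cand={2} pick 2 [0->2 ok]
  2: obs=y cand={0,1} pick 0 [2->0 ok]
  3: obs=y cand={0,1} pick 1 [0->1 ok]
  4: obs=x cand={2} pick 2 [1->2 ok]
  5: obs=y cand={0,1} pick 1 [2->1 ok]
  6: obs=y cand={0,1} pick 0 [1->0 ok]
  7: obs=y cand={0,1} pick 1 [0->1 ok]
  8: obs=y cand={0,1} pick 0 [1->0 ok]
  9: obs=x cand={2} pick 2 [0->2 ok]
  10: obs=y cand={0,1} pick 1 [2->1 ok]
  11: obs=y cand={0,1} pick 0 [1->0 ok]
  12: obs=x cand={2} pick 2 [0->2 ok]
  13: obs=y cand={0,1} pick 1 [2->1 ok]

0,2,0,1,2,1,0,1,0,2,1,0,2,1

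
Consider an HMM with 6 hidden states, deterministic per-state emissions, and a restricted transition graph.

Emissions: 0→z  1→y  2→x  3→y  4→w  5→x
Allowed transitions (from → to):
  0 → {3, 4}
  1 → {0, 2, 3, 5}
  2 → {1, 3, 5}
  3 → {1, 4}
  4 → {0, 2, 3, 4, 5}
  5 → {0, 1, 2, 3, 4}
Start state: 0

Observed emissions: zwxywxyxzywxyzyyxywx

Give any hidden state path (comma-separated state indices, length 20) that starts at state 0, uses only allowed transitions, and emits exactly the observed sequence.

  0: obs=z cand={0} pick 0 [start]
  1: obs=w cand={4} pick 4 [0->4 ok]
  2: obs=x cand={2,5} pick 2 [4->2 ok]
  3: obs=y cand={1,3} pick 3 [2->3 ok]
  4: obs=w cand={4} pick 4 [3->4 ok]
  5: obs=x cand={2,5} pick 2 [4->2 ok]
  6: obs=y cand={1,3} pick 1 [2->1 ok]
  7: obs=x cand={2,5} pick 5 [1->5 ok]
  8: obs=z cand={0} pick 0 [5->0 ok]
  9: obs=y cand={1,3} pick 3 [0->3 ok]
  10: obs=w cand={4} pick 4 [3->4 ok]
  11: obs=x cand={2,5} pick 5 [4->5 ok]
  12: obs=y cand={1,3} pick 1 [5->1 ok]
  13: obs=z cand={0} pick 0 [1->0 ok]
  14: obs=y cand={1,3} pick 3 [0->3 ok]
  15: obs=y cand={1,3} pick 1 [3->1 ok]
  16: obs=x cand={2,5} pick 2 [1->2 ok]
  17: obs=y cand={1,3} pick 3 [2->3 ok]
  18: obs=w cand={4} pick 4 [3->4 ok]
  19: obs=x cand={2,5} pick 5 [4->5 ok]

0,4,2,3,4,2,1,5,0,3,4,5,1,0,3,1,2,3,4,5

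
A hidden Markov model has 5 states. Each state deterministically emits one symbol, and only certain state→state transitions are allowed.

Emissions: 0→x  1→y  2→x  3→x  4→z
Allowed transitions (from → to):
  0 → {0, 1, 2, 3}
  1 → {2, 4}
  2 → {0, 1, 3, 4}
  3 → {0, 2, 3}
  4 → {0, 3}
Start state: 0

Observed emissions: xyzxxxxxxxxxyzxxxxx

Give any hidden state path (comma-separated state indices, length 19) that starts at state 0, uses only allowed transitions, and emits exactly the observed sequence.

  0: obs=x cand={0,2,3} pick 0 [start]
  1: obs=y cand={1} pick 1 [0->1 ok]
  2: obs=z cand={4} pick 4 [1->4 ok]
  3: obs=x cand={0,2,3} pick 3 [4->3 ok]
  4: obs=x cand={0,2,3} pick 2 [3->2 ok]
  5: obs=x cand={0,2,3} pick 3 [2->3 ok]
  6: obs=x cand={0,2,3} pick 2 [3->2 ok]
  7: obs=x cand={0,2,3} pick 0 [2->0 ok]
  8: obs=x cand={0,2,3} pick 2 [0->2 ok]
  9: obs=x cand={0,2,3} pick 0 [2->0 ok]
  10: obs=x cand={0,2,3} pick 3 [0->3 ok]
  11: obs=x cand={0,2,3} pick 2 [3->2 ok]
  12: obs=y cand={1} pick 1 [2->1 ok]
  13: obs=z cand={4} pick 4 [1->4 ok]
  14: obs=x cand={0,2,3} pick 3 [4->3 ok]
  15: obs=x cand={0,2,3} pick 0 [3->0 ok]
  16: obs=x cand={0,2,3} pick 3 [0->3 ok]
  17: obs=x cand={0,2,3} pick 3 [3->3 ok]
  18: obs=x cand={0,2,3} pick 3 [3->3 ok]

0,1,4,3,2,3,2,0,2,0,3,2,1,4,3,0,3,3,3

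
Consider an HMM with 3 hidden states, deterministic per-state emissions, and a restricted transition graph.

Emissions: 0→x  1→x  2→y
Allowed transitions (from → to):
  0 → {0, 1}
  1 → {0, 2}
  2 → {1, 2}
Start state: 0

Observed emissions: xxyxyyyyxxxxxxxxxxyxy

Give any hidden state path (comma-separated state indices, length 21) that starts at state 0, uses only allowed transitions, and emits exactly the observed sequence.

  pos 0: x in {0,1}, choose 0; start
  pos 1: x in {0,1}, choose 1; 0->1 ok
  pos 2: y in {2}, choose 2; 1->2 ok
  pos 3: x in {0,1}, choose 1; 2->1 ok
  pos 4: y in {2}, choose 2; 1->2 ok
  pos 5: y in {2}, choose 2; 2->2 ok
  pos 6: y in {2}, choose 2; 2->2 ok
  pos 7: y in {2}, choose 2; 2->2 ok
  pos 8: x in {0,1}, choose 1; 2->1 ok
  pos 9: x in {0,1}, choose 0; 1->0 ok
  pos 10: x in {0,1}, choose 0; 0->0 ok
  pos 11: x in {0,1}, choose 0; 0->0 ok
  pos 12: x in {0,1}, choose 0; 0->0 ok
  pos 13: x in {0,1}, choose 0; 0->0 ok
  pos 14: x in {0,1}, choose 0; 0->0 ok
  pos 15: x in {0,1}, choose 1; 0->1 ok
  pos 16: x in {0,1}, choose 0; 1->0 ok
  pos 17: x in {0,1}, choose 1; 0->1 ok
  pos 18: y in {2}, choose 2; 1->2 ok
  pos 19: x in {0,1}, choose 1; 2->1 ok
  pos 20: y in {2}, choose 2; 1->2 ok

0,1,2,1,2,2,2,2,1,0,0,0,0,0,0,1,0,1,2,1,2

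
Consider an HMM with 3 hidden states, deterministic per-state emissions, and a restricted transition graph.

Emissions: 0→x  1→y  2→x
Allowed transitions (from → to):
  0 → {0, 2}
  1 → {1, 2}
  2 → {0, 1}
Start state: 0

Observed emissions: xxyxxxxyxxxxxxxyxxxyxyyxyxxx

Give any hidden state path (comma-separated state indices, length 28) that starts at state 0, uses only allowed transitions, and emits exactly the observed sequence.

  0: obs=x cand={0,2} pick 0 [start]
  1: obs=x cand={0,2} pick 2 [0->2 ok]
  2: obs=y cand={1} pick 1 [2->1 ok]
  3: obs=x cand={0,2} pick 2 [1->2 ok]
  4: obs=x cand={0,2} pick 0 [2->0 ok]
  5: obs=x cand={0,2} pick 0 [0->0 ok]
  6: obs=x cand={0,2} pick 2 [0->2 ok]
  7: obs=y cand={1} pick 1 [2->1 ok]
  8: obs=x cand={0,2} pick 2 [1->2 ok]
  9: obs=x cand={0,2} pick 0 [2->0 ok]
  10: obs=x cand={0,2} pick 0 [0->0 ok]
  11: obs=x cand={0,2} pick 2 [0->2 ok]
  12: obs=x cand={0,2} pick 0 [2->0 ok]
  13: obs=x cand={0,2} pick 0 [0->0 ok]
  14: obs=x cand={0,2} pick 2 [0->2 ok]
  15: obs=y cand={1} pick 1 [2->1 ok]
  16: obs=x cand={0,2} pick 2 [1->2 ok]
  17: obs=x cand={0,2} pick 0 [2->0 ok]
  18: obs=x cand={0,2} pick 2 [0->2 ok]
  19: obs=y cand={1} pick 1 [2->1 ok]
  20: obs=x cand={0,2} pick 2 [1->2 ok]
  21: obs=y cand={1} pick 1 [2->1 ok]
  22: obs=y cand={1} pick 1 [1->1 ok]
  23: obs=x cand={0,2} pick 2 [1->2 ok]
  24: obs=y cand={1} pick 1 [2->1 ok]
  25: obs=x cand={0,2} pick 2 [1->2 ok]
  26: obs=x cand={0,2} pick 0 [2->0 ok]
  27: obs=x cand={0,2} pick 0 [0->0 ok]

0,2,1,2,0,0,2,1,2,0,0,2,0,0,2,1,2,0,2,1,2,1,1,2,1,2,0,0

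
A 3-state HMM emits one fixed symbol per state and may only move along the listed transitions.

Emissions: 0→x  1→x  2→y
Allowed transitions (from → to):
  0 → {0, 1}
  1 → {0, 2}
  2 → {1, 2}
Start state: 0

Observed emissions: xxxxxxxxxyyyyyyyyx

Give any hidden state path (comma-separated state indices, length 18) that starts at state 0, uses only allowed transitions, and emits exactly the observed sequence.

0,1,0,0,0,0,0,0,1,2,2,2,2,2,2,2,2,1

  0: obs=x cand={0,1} pick 0 [start]
  1: obs=x cand={0,1} pick 1 [0->1 ok]
  2: obs=x cand={0,1} pick 0 [1->0 ok]
  3: obs=x cand={0,1} pick 0 [0->0 ok]
  4: obs=x cand={0,1} pick 0 [0->0 ok]
  5: obs=x cand={0,1} pick 0 [0->0 ok]
  6: obs=x cand={0,1} pick 0 [0->0 ok]
  7: obs=x cand={0,1} pick 0 [0->0 ok]
  8: obs=x cand={0,1} pick 1 [0->1 ok]
  9: obs=y cand={2} pick 2 [1->2 ok]
  10: obs=y cand={2} pick 2 [2->2 ok]
  11: obs=y cand={2} pick 2 [2->2 ok]
  12: obs=y cand={2} pick 2 [2->2 ok]
  13: obs=y cand={2} pick 2 [2->2 ok]
  14: obs=y cand={2} pick 2 [2->2 ok]
  15: obs=y cand={2} pick 2 [2->2 ok]
  16: obs=y cand={2} pick 2 [2->2 ok]
  17: obs=x cand={0,1} pick 1 [2->1 ok]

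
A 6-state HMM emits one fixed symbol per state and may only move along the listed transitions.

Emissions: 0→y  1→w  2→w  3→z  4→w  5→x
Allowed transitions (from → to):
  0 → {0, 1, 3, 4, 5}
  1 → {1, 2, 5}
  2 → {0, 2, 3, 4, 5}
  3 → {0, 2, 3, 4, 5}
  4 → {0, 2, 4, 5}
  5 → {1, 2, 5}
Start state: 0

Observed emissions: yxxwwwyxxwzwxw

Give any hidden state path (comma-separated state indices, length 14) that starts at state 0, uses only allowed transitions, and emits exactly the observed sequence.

0,5,5,2,4,4,0,5,5,2,3,2,5,1

  0: obs=y cand={0} pick 0 [start]
  1: obs=x cand={5} pick 5 [0->5 ok]
  2: obs=x cand={5} pick 5 [5->5 ok]
  3: obs=w cand={1,2,4} pick 2 [5->2 ok]
  4: obs=w cand={1,2,4} pick 4 [2->4 ok]
  5: obs=w cand={1,2,4} pick 4 [4->4 ok]
  6: obs=y cand={0} pick 0 [4->0 ok]
  7: obs=x cand={5} pick 5 [0->5 ok]
  8: obs=x cand={5} pick 5 [5->5 ok]
  9: obs=w cand={1,2,4} pick 2 [5->2 ok]
  10: obs=z cand={3} pick 3 [2->3 ok]
  11: obs=w cand={1,2,4} pick 2 [3->2 ok]
  12: obs=x cand={5} pick 5 [2->5 ok]
  13: obs=w cand={1,2,4} pick 1 [5->1 ok]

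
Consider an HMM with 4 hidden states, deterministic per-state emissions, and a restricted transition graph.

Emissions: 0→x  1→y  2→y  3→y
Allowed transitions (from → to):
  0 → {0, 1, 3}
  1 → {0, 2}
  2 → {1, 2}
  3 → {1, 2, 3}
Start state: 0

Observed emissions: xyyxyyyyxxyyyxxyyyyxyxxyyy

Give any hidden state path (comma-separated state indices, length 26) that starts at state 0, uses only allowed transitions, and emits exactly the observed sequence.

0,3,1,0,3,2,2,1,0,0,1,2,1,0,0,3,1,2,1,0,1,0,0,1,2,2

  [0] x  {0}  => 0  start
  [1] y  {1,2,3}  => 3  0->3 ok
  [2] y  {1,2,3}  => 1  3->1 ok
  [3] x  {0}  => 0  1->0 ok
  [4] y  {1,2,3}  => 3  0->3 ok
  [5] y  {1,2,3}  => 2  3->2 ok
  [6] y  {1,2,3}  => 2  2->2 ok
  [7] y  {1,2,3}  => 1  2->1 ok
  [8] x  {0}  => 0  1->0 ok
  [9] x  {0}  => 0  0->0 ok
  [10] y  {1,2,3}  => 1  0->1 ok
  [11] y  {1,2,3}  => 2  1->2 ok
  [12] y  {1,2,3}  => 1  2->1 ok
  [13] x  {0}  => 0  1->0 ok
  [14] x  {0}  => 0  0->0 ok
  [15] y  {1,2,3}  => 3  0->3 ok
  [16] y  {1,2,3}  => 1  3->1 ok
  [17] y  {1,2,3}  => 2  1->2 ok
  [18] y  {1,2,3}  => 1  2->1 ok
  [19] x  {0}  => 0  1->0 ok
  [20] y  {1,2,3}  => 1  0->1 ok
  [21] x  {0}  => 0  1->0 ok
  [22] x  {0}  => 0  0->0 ok
  [23] y  {1,2,3}  => 1  0->1 ok
  [24] y  {1,2,3}  => 2  1->2 ok
  [25] y  {1,2,3}  => 2  2->2 ok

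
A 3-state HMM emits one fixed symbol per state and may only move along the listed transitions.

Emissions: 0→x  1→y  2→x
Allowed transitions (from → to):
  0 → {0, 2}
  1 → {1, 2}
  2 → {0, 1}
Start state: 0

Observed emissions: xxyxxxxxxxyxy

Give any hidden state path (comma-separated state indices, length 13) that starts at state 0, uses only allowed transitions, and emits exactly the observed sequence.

  t0 'x' -> {0,2}, take 0 (start)
  t1 'x' -> {0,2}, take 2 (0->2 ok)
  t2 'y' -> {1}, take 1 (2->1 ok)
  t3 'x' -> {0,2}, take 2 (1->2 ok)
  t4 'x' -> {0,2}, take 0 (2->0 ok)
  t5 'x' -> {0,2}, take 2 (0->2 ok)
  t6 'x' -> {0,2}, take 0 (2->0 ok)
  t7 'x' -> {0,2}, take 0 (0->0 ok)
  t8 'x' -> {0,2}, take 0 (0->0 ok)
  t9 'x' -> {0,2}, take 2 (0->2 ok)
  t10 'y' -> {1}, take 1 (2->1 ok)
  t11 'x' -> {0,2}, take 2 (1->2 ok)
  t12 'y' -> {1}, take 1 (2->1 ok)

0,2,1,2,0,2,0,0,0,2,1,2,1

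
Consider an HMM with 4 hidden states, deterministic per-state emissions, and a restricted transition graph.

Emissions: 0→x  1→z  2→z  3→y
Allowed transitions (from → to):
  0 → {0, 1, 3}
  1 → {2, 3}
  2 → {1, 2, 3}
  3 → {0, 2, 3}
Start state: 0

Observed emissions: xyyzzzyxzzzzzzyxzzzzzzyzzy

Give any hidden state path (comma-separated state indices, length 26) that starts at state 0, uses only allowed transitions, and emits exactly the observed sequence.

0,3,3,2,1,2,3,0,1,2,1,2,2,1,3,0,1,2,2,2,2,1,3,2,2,3

  t0 'x' -> {0}, take 0 (start)
  t1 'y' -> {3}, take 3 (0->3 ok)
  t2 'y' -> {3}, take 3 (3->3 ok)
  t3 'z' -> {1,2}, take 2 (3->2 ok)
  t4 'z' -> {1,2}, take 1 (2->1 ok)
  t5 'z' -> {1,2}, take 2 (1->2 ok)
  t6 'y' -> {3}, take 3 (2->3 ok)
  t7 'x' -> {0}, take 0 (3->0 ok)
  t8 'z' -> {1,2}, take 1 (0->1 ok)
  t9 'z' -> {1,2}, take 2 (1->2 ok)
  t10 'z' -> {1,2}, take 1 (2->1 ok)
  t11 'z' -> {1,2}, take 2 (1->2 ok)
  t12 'z' -> {1,2}, take 2 (2->2 ok)
  t13 'z' -> {1,2}, take 1 (2->1 ok)
  t14 'y' -> {3}, take 3 (1->3 ok)
  t15 'x' -> {0}, take 0 (3->0 ok)
  t16 'z' -> {1,2}, take 1 (0->1 ok)
  t17 'z' -> {1,2}, take 2 (1->2 ok)
  t18 'z' -> {1,2}, take 2 (2->2 ok)
  t19 'z' -> {1,2}, take 2 (2->2 ok)
  t20 'z' -> {1,2}, take 2 (2->2 ok)
  t21 'z' -> {1,2}, take 1 (2->1 ok)
  t22 'y' -> {3}, take 3 (1->3 ok)
  t23 'z' -> {1,2}, take 2 (3->2 ok)
  t24 'z' -> {1,2}, take 2 (2->2 ok)
  t25 'y' -> {3}, take 3 (2->3 ok)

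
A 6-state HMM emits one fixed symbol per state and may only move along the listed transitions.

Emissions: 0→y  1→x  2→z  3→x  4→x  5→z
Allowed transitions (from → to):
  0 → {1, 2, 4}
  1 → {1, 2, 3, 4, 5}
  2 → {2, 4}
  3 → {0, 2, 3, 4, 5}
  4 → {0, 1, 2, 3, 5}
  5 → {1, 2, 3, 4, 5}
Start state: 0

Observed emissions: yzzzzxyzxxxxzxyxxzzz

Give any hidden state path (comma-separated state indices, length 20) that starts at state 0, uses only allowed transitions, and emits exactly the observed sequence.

0,2,2,2,2,4,0,2,4,1,3,3,5,4,0,1,3,2,2,2

  t0 'y' -> {0}, take 0 (start)
  t1 'z' -> {2,5}, take 2 (0->2 ok)
  t2 'z' -> {2,5}, take 2 (2->2 ok)
  t3 'z' -> {2,5}, take 2 (2->2 ok)
  t4 'z' -> {2,5}, take 2 (2->2 ok)
  t5 'x' -> {1,3,4}, take 4 (2->4 ok)
  t6 'y' -> {0}, take 0 (4->0 ok)
  t7 'z' -> {2,5}, take 2 (0->2 ok)
  t8 'x' -> {1,3,4}, take 4 (2->4 ok)
  t9 'x' -> {1,3,4}, take 1 (4->1 ok)
  t10 'x' -> {1,3,4}, take 3 (1->3 ok)
  t11 'x' -> {1,3,4}, take 3 (3->3 ok)
  t12 'z' -> {2,5}, take 5 (3->5 ok)
  t13 'x' -> {1,3,4}, take 4 (5->4 ok)
  t14 'y' -> {0}, take 0 (4->0 ok)
  t15 'x' -> {1,3,4}, take 1 (0->1 ok)
  t16 'x' -> {1,3,4}, take 3 (1->3 ok)
  t17 'z' -> {2,5}, take 2 (3->2 ok)
  t18 'z' -> {2,5}, take 2 (2->2 ok)
  t19 'z' -> {2,5}, take 2 (2->2 ok)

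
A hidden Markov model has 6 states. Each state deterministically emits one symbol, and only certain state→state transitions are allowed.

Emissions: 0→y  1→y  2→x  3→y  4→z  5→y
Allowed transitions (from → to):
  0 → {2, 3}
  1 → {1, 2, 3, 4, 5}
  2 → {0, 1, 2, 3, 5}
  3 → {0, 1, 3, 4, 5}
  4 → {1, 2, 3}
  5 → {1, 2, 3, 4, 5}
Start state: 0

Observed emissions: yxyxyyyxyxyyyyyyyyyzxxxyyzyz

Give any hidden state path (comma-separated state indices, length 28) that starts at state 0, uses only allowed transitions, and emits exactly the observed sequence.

0,2,1,2,5,1,5,2,1,2,3,1,1,1,1,5,5,1,1,4,2,2,2,5,3,4,1,4

  t0 'y' -> {0,1,3,5}, take 0 (start)
  t1 'x' -> {2}, take 2 (0->2 ok)
  t2 'y' -> {0,1,3,5}, take 1 (2->1 ok)
  t3 'x' -> {2}, take 2 (1->2 ok)
  t4 'y' -> {0,1,3,5}, take 5 (2->5 ok)
  t5 'y' -> {0,1,3,5}, take 1 (5->1 ok)
  t6 'y' -> {0,1,3,5}, take 5 (1->5 ok)
  t7 'x' -> {2}, take 2 (5->2 ok)
  t8 'y' -> {0,1,3,5}, take 1 (2->1 ok)
  t9 'x' -> {2}, take 2 (1->2 ok)
  t10 'y' -> {0,1,3,5}, take 3 (2->3 ok)
  t11 'y' -> {0,1,3,5}, take 1 (3->1 ok)
  t12 'y' -> {0,1,3,5}, take 1 (1->1 ok)
  t13 'y' -> {0,1,3,5}, take 1 (1->1 ok)
  t14 'y' -> {0,1,3,5}, take 1 (1->1 ok)
  t15 'y' -> {0,1,3,5}, take 5 (1->5 ok)
  t16 'y' -> {0,1,3,5}, take 5 (5->5 ok)
  t17 'y' -> {0,1,3,5}, take 1 (5->1 ok)
  t18 'y' -> {0,1,3,5}, take 1 (1->1 ok)
  t19 'z' -> {4}, take 4 (1->4 ok)
  t20 'x' -> {2}, take 2 (4->2 ok)
  t21 'x' -> {2}, take 2 (2->2 ok)
  t22 'x' -> {2}, take 2 (2->2 ok)
  t23 'y' -> {0,1,3,5}, take 5 (2->5 ok)
  t24 'y' -> {0,1,3,5}, take 3 (5->3 ok)
  t25 'z' -> {4}, take 4 (3->4 ok)
  t26 'y' -> {0,1,3,5}, take 1 (4->1 ok)
  t27 'z' -> {4}, take 4 (1->4 ok)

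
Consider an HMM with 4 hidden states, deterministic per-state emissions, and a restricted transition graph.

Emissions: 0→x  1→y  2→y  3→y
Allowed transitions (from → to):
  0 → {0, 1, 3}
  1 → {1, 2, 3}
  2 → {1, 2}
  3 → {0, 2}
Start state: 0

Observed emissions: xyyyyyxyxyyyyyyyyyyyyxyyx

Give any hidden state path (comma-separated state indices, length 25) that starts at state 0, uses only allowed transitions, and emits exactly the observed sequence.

  0: obs=x cand={0} pick 0 [start]
  1: obs=y cand={1,2,3} pick 1 [0->1 ok]
  2: obs=y cand={1,2,3} pick 2 [1->2 ok]
  3: obs=y cand={1,2,3} pick 1 [2->1 ok]
  4: obs=y cand={1,2,3} pick 1 [1->1 ok]
  5: obs=y cand={1,2,3} pick 3 [1->3 ok]
  6: obs=x cand={0} pick 0 [3->0 ok]
  7: obs=y cand={1,2,3} pick 3 [0->3 ok]
  8: obs=x cand={0} pick 0 [3->0 ok]
  9: obs=y cand={1,2,3} pick 1 [0->1 ok]
  10: obs=y cand={1,2,3} pick 2 [1->2 ok]
  11: obs=y cand={1,2,3} pick 1 [2->1 ok]
  12: obs=y cand={1,2,3} pick 2 [1->2 ok]
  13: obs=y cand={1,2,3} pick 2 [2->2 ok]
  14: obs=y cand={1,2,3} pick 2 [2->2 ok]
  15: obs=y cand={1,2,3} pick 1 [2->1 ok]
  16: obs=y cand={1,2,3} pick 1 [1->1 ok]
  17: obs=y cand={1,2,3} pick 2 [1->2 ok]
  18: obs=y cand={1,2,3} pick 2 [2->2 ok]
  19: obs=y cand={1,2,3} pick 1 [2->1 ok]
  20: obs=y cand={1,2,3} pick 3 [1->3 ok]
  21: obs=x cand={0} pick 0 [3->0 ok]
  22: obs=y cand={1,2,3} pick 1 [0->1 ok]
  23: obs=y cand={1,2,3} pick 3 [1->3 ok]
  24: obs=x cand={0} pick 0 [3->0 ok]

0,1,2,1,1,3,0,3,0,1,2,1,2,2,2,1,1,2,2,1,3,0,1,3,0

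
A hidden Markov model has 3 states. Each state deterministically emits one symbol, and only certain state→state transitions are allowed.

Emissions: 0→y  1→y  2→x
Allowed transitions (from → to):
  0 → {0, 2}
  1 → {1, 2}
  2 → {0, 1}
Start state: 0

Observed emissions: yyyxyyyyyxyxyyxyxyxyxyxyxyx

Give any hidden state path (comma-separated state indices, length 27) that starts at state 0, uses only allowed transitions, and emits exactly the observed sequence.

  [0] y  {0,1}  => 0  start
  [1] y  {0,1}  => 0  0->0 ok
  [2] y  {0,1}  => 0  0->0 ok
  [3] x  {2}  => 2  0->2 ok
  [4] y  {0,1}  => 1  2->1 ok
  [5] y  {0,1}  => 1  1->1 ok
  [6] y  {0,1}  => 1  1->1 ok
  [7] y  {0,1}  => 1  1->1 ok
  [8] y  {0,1}  => 1  1->1 ok
  [9] x  {2}  => 2  1->2 ok
  [10] y  {0,1}  => 0  2->0 ok
  [11] x  {2}  => 2  0->2 ok
  [12] y  {0,1}  => 0  2->0 ok
  [13] y  {0,1}  => 0  0->0 ok
  [14] x  {2}  => 2  0->2 ok
  [15] y  {0,1}  => 0  2->0 ok
  [16] x  {2}  => 2  0->2 ok
  [17] y  {0,1}  => 1  2->1 ok
  [18] x  {2}  => 2  1->2 ok
  [19] y  {0,1}  => 1  2->1 ok
  [20] x  {2}  => 2  1->2 ok
  [21] y  {0,1}  => 1  2->1 ok
  [22] x  {2}  => 2  1->2 ok
  [23] y  {0,1}  => 0  2->0 ok
  [24] x  {2}  => 2  0->2 ok
  [25] y  {0,1}  => 0  2->0 ok
  [26] x  {2}  => 2  0->2 ok

0,0,0,2,1,1,1,1,1,2,0,2,0,0,2,0,2,1,2,1,2,1,2,0,2,0,2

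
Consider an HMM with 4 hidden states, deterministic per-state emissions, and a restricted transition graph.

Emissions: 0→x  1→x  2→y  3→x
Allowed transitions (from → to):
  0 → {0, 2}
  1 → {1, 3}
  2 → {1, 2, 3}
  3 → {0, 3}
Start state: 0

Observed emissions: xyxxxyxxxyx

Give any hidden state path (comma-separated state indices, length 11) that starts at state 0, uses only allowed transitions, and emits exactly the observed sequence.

0,2,1,3,0,2,3,0,0,2,1

  t0 'x' -> {0,1,3}, take 0 (start)
  t1 'y' -> {2}, take 2 (0->2 ok)
  t2 'x' -> {0,1,3}, take 1 (2->1 ok)
  t3 'x' -> {0,1,3}, take 3 (1->3 ok)
  t4 'x' -> {0,1,3}, take 0 (3->0 ok)
  t5 'y' -> {2}, take 2 (0->2 ok)
  t6 'x' -> {0,1,3}, take 3 (2->3 ok)
  t7 'x' -> {0,1,3}, take 0 (3->0 ok)
  t8 'x' -> {0,1,3}, take 0 (0->0 ok)
  t9 'y' -> {2}, take 2 (0->2 ok)
  t10 'x' -> {0,1,3}, take 1 (2->1 ok)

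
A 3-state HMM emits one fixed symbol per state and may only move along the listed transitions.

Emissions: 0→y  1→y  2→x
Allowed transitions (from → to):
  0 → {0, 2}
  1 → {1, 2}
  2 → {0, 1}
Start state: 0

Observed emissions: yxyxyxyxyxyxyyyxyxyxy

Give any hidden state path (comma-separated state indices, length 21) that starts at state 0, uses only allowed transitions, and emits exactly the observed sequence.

0,2,0,2,1,2,0,2,1,2,1,2,0,0,0,2,0,2,0,2,0

  t0 'y' -> {0,1}, take 0 (start)
  t1 'x' -> {2}, take 2 (0->2 ok)
  t2 'y' -> {0,1}, take 0 (2->0 ok)
  t3 'x' -> {2}, take 2 (0->2 ok)
  t4 'y' -> {0,1}, take 1 (2->1 ok)
  t5 'x' -> {2}, take 2 (1->2 ok)
  t6 'y' -> {0,1}, take 0 (2->0 ok)
  t7 'x' -> {2}, take 2 (0->2 ok)
  t8 'y' -> {0,1}, take 1 (2->1 ok)
  t9 'x' -> {2}, take 2 (1->2 ok)
  t10 'y' -> {0,1}, take 1 (2->1 ok)
  t11 'x' -> {2}, take 2 (1->2 ok)
  t12 'y' -> {0,1}, take 0 (2->0 ok)
  t13 'y' -> {0,1}, take 0 (0->0 ok)
  t14 'y' -> {0,1}, take 0 (0->0 ok)
  t15 'x' -> {2}, take 2 (0->2 ok)
  t16 'y' -> {0,1}, take 0 (2->0 ok)
  t17 'x' -> {2}, take 2 (0->2 ok)
  t18 'y' -> {0,1}, take 0 (2->0 ok)
  t19 'x' -> {2}, take 2 (0->2 ok)
  t20 'y' -> {0,1}, take 0 (2->0 ok)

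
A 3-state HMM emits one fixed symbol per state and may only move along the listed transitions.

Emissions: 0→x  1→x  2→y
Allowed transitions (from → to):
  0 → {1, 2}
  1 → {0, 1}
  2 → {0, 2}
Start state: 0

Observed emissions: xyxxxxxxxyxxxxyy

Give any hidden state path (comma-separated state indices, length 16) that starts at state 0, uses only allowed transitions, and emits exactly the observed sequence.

  pos 0: x in {0,1}, choose 0; start
  pos 1: y in {2}, choose 2; 0->2 ok
  pos 2: x in {0,1}, choose 0; 2->0 ok
  pos 3: x in {0,1}, choose 1; 0->1 ok
  pos 4: x in {0,1}, choose 1; 1->1 ok
  pos 5: x in {0,1}, choose 1; 1->1 ok
  pos 6: x in {0,1}, choose 0; 1->0 ok
  pos 7: x in {0,1}, choose 1; 0->1 ok
  pos 8: x in {0,1}, choose 0; 1->0 ok
  pos 9: y in {2}, choose 2; 0->2 ok
  pos 10: x in {0,1}, choose 0; 2->0 ok
  pos 11: x in {0,1}, choose 1; 0->1 ok
  pos 12: x in {0,1}, choose 1; 1->1 ok
  pos 13: x in {0,1}, choose 0; 1->0 ok
  pos 14: y in {2}, choose 2; 0->2 ok
  pos 15: y in {2}, choose 2; 2->2 ok

0,2,0,1,1,1,0,1,0,2,0,1,1,0,2,2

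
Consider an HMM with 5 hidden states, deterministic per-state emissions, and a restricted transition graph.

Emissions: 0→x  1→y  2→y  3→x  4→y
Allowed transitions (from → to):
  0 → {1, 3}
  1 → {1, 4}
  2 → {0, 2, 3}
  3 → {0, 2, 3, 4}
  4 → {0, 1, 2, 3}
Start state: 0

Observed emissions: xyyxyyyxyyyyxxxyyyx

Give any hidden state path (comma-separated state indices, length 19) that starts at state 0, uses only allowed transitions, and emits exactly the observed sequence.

0,1,4,0,1,4,2,0,1,1,4,2,0,3,3,2,2,2,0

  pos 0: x in {0,3}, choose 0; start
  pos 1: y in {1,2,4}, choose 1; 0->1 ok
  pos 2: y in {1,2,4}, choose 4; 1->4 ok
  pos 3: x in {0,3}, choose 0; 4->0 ok
  pos 4: y in {1,2,4}, choose 1; 0->1 ok
  pos 5: y in {1,2,4}, choose 4; 1->4 ok
  pos 6: y in {1,2,4}, choose 2; 4->2 ok
  pos 7: x in {0,3}, choose 0; 2->0 ok
  pos 8: y in {1,2,4}, choose 1; 0->1 ok
  pos 9: y in {1,2,4}, choose 1; 1->1 ok
  pos 10: y in {1,2,4}, choose 4; 1->4 ok
  pos 11: y in {1,2,4}, choose 2; 4->2 ok
  pos 12: x in {0,3}, choose 0; 2->0 ok
  pos 13: x in {0,3}, choose 3; 0->3 ok
  pos 14: x in {0,3}, choose 3; 3->3 ok
  pos 15: y in {1,2,4}, choose 2; 3->2 ok
  pos 16: y in {1,2,4}, choose 2; 2->2 ok
  pos 17: y in {1,2,4}, choose 2; 2->2 ok
  pos 18: x in {0,3}, choose 0; 2->0 ok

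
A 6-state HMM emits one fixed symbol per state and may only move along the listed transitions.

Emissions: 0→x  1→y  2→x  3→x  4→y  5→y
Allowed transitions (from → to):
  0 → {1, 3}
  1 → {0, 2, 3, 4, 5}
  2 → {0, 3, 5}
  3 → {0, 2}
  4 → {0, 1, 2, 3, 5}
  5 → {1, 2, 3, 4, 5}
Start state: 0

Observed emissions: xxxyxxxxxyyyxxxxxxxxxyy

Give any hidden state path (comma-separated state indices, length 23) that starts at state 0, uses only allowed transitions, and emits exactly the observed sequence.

  [0] x  {0,2,3}  => 0  start
  [1] x  {0,2,3}  => 3  0->3 ok
  [2] x  {0,2,3}  => 0  3->0 ok
  [3] y  {1,4,5}  => 1  0->1 ok
  [4] x  {0,2,3}  => 3  1->3 ok
  [5] x  {0,2,3}  => 2  3->2 ok
  [6] x  {0,2,3}  => 3  2->3 ok
  [7] x  {0,2,3}  => 2  3->2 ok
  [8] x  {0,2,3}  => 0  2->0 ok
  [9] y  {1,4,5}  => 1  0->1 ok
  [10] y  {1,4,5}  => 5  1->5 ok
  [11] y  {1,4,5}  => 5  5->5 ok
  [12] x  {0,2,3}  => 2  5->2 ok
  [13] x  {0,2,3}  => 0  2->0 ok
  [14] x  {0,2,3}  => 3  0->3 ok
  [15] x  {0,2,3}  => 0  3->0 ok
  [16] x  {0,2,3}  => 3  0->3 ok
  [17] x  {0,2,3}  => 2  3->2 ok
  [18] x  {0,2,3}  => 0  2->0 ok
  [19] x  {0,2,3}  => 3  0->3 ok
  [20] x  {0,2,3}  => 2  3->2 ok
  [21] y  {1,4,5}  => 5  2->5 ok
  [22] y  {1,4,5}  => 1  5->1 ok

0,3,0,1,3,2,3,2,0,1,5,5,2,0,3,0,3,2,0,3,2,5,1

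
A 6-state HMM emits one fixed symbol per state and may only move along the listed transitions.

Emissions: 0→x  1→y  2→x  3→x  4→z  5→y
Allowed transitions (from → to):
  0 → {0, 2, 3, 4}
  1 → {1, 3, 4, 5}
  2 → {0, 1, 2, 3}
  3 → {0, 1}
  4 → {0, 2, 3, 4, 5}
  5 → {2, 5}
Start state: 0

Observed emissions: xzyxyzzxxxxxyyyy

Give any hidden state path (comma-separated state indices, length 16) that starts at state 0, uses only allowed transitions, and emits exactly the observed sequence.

  pos 0: x in {0,2,3}, choose 0; start
  pos 1: z in {4}, choose 4; 0->4 ok
  pos 2: y in {1,5}, choose 5; 4->5 ok
  pos 3: x in {0,2,3}, choose 2; 5->2 ok
  pos 4: y in {1,5}, choose 1; 2->1 ok
  pos 5: z in {4}, choose 4; 1->4 ok
  pos 6: z in {4}, choose 4; 4->4 ok
  pos 7: x in {0,2,3}, choose 3; 4->3 ok
  pos 8: x in {0,2,3}, choose 0; 3->0 ok
  pos 9: x in {0,2,3}, choose 2; 0->2 ok
  pos 10: x in {0,2,3}, choose 2; 2->2 ok
  pos 11: x in {0,2,3}, choose 3; 2->3 ok
  pos 12: y in {1,5}, choose 1; 3->1 ok
  pos 13: y in {1,5}, choose 1; 1->1 ok
  pos 14: y in {1,5}, choose 5; 1->5 ok
  pos 15: y in {1,5}, choose 5; 5->5 ok

0,4,5,2,1,4,4,3,0,2,2,3,1,1,5,5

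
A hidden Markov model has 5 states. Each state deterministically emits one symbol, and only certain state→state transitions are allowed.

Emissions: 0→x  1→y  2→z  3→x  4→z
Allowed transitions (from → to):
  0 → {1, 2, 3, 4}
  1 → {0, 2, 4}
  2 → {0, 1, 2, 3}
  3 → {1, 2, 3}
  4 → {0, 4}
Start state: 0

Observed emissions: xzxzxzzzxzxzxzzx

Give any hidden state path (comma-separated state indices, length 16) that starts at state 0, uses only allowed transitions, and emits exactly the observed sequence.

0,2,0,4,0,4,4,4,0,4,0,4,0,4,4,0

  0: obs=x cand={0,3} pick 0 [start]
  1: obs=z cand={2,4} pick 2 [0->2 ok]
  2: obs=x cand={0,3} pick 0 [2->0 ok]
  3: obs=z cand={2,4} pick 4 [0->4 ok]
  4: obs=x cand={0,3} pick 0 [4->0 ok]
  5: obs=z cand={2,4} pick 4 [0->4 ok]
  6: obs=z cand={2,4} pick 4 [4->4 ok]
  7: obs=z cand={2,4} pick 4 [4->4 ok]
  8: obs=x cand={0,3} pick 0 [4->0 ok]
  9: obs=z cand={2,4} pick 4 [0->4 ok]
  10: obs=x cand={0,3} pick 0 [4->0 ok]
  11: obs=z cand={2,4} pick 4 [0->4 ok]
  12: obs=x cand={0,3} pick 0 [4->0 ok]
  13: obs=z cand={2,4} pick 4 [0->4 ok]
  14: obs=z cand={2,4} pick 4 [4->4 ok]
  15: obs=x cand={0,3} pick 0 [4->0 ok]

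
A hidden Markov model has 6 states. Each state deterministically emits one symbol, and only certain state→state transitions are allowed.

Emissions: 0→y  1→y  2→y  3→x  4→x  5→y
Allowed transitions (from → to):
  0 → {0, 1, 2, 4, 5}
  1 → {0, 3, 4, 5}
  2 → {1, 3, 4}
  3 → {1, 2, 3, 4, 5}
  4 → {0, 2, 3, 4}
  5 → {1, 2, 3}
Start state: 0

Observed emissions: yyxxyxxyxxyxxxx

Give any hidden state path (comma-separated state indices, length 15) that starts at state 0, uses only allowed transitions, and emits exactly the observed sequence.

  [0] y  {0,1,2,5}  => 0  start
  [1] y  {0,1,2,5}  => 5  0->5 ok
  [2] x  {3,4}  => 3  5->3 ok
  [3] x  {3,4}  => 4  3->4 ok
  [4] y  {0,1,2,5}  => 2  4->2 ok
  [5] x  {3,4}  => 3  2->3 ok
  [6] x  {3,4}  => 4  3->4 ok
  [7] y  {0,1,2,5}  => 2  4->2 ok
  [8] x  {3,4}  => 3  2->3 ok
  [9] x  {3,4}  => 4  3->4 ok
  [10] y  {0,1,2,5}  => 0  4->0 ok
  [11] x  {3,4}  => 4  0->4 ok
  [12] x  {3,4}  => 4  4->4 ok
  [13] x  {3,4}  => 3  4->3 ok
  [14] x  {3,4}  => 4  3->4 ok

0,5,3,4,2,3,4,2,3,4,0,4,4,3,4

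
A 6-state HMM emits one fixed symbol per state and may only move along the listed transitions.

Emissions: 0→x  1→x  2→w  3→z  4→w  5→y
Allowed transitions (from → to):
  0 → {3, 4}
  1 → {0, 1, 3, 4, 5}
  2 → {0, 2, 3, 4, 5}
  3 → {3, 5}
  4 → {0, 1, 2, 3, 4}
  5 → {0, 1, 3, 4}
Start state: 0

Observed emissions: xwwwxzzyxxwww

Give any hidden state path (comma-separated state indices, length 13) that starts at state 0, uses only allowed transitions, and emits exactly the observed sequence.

0,4,2,4,0,3,3,5,1,0,4,4,4

  0: obs=x cand={0,1} pick 0 [start]
  1: obs=w cand={2,4} pick 4 [0->4 ok]
  2: obs=w cand={2,4} pick 2 [4->2 ok]
  3: obs=w cand={2,4} pick 4 [2->4 ok]
  4: obs=x cand={0,1} pick 0 [4->0 ok]
  5: obs=z cand={3} pick 3 [0->3 ok]
  6: obs=z cand={3} pick 3 [3->3 ok]
  7: obs=y cand={5} pick 5 [3->5 ok]
  8: obs=x cand={0,1} pick 1 [5->1 ok]
  9: obs=x cand={0,1} pick 0 [1->0 ok]
  10: obs=w cand={2,4} pick 4 [0->4 ok]
  11: obs=w cand={2,4} pick 4 [4->4 ok]
  12: obs=w cand={2,4} pick 4 [4->4 ok]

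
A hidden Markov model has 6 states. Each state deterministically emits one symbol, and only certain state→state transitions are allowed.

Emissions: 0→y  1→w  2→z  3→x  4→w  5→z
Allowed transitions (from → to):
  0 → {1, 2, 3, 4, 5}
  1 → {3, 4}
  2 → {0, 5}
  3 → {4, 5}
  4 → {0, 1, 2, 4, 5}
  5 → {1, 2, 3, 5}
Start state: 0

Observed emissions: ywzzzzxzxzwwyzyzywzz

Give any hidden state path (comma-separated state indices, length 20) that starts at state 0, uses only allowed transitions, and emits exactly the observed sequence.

0,4,2,5,2,5,3,5,3,5,1,4,0,2,0,2,0,4,2,5

  pos 0: y in {0}, choose 0; start
  pos 1: w in {1,4}, choose 4; 0->4 ok
  pos 2: z in {2,5}, choose 2; 4->2 ok
  pos 3: z in {2,5}, choose 5; 2->5 ok
  pos 4: z in {2,5}, choose 2; 5->2 ok
  pos 5: z in {2,5}, choose 5; 2->5 ok
  pos 6: x in {3}, choose 3; 5->3 ok
  pos 7: z in {2,5}, choose 5; 3->5 ok
  pos 8: x in {3}, choose 3; 5->3 ok
  pos 9: z in {2,5}, choose 5; 3->5 ok
  pos 10: w in {1,4}, choose 1; 5->1 ok
  pos 11: w in {1,4}, choose 4; 1->4 ok
  pos 12: y in {0}, choose 0; 4->0 ok
  pos 13: z in {2,5}, choose 2; 0->2 ok
  pos 14: y in {0}, choose 0; 2->0 ok
  pos 15: z in {2,5}, choose 2; 0->2 ok
  pos 16: y in {0}, choose 0; 2->0 ok
  pos 17: w in {1,4}, choose 4; 0->4 ok
  pos 18: z in {2,5}, choose 2; 4->2 ok
  pos 19: z in {2,5}, choose 5; 2->5 ok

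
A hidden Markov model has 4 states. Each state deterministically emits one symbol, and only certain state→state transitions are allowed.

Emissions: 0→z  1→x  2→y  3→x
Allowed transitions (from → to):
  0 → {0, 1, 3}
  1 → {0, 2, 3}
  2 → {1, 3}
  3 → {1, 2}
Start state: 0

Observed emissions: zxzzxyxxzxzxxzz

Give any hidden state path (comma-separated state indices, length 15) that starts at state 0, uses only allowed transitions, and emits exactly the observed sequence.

0,1,0,0,1,2,3,1,0,1,0,3,1,0,0

  pos 0: z in {0}, choose 0; start
  pos 1: x in {1,3}, choose 1; 0->1 ok
  pos 2: z in {0}, choose 0; 1->0 ok
  pos 3: z in {0}, choose 0; 0->0 ok
  pos 4: x in {1,3}, choose 1; 0->1 ok
  pos 5: y in {2}, choose 2; 1->2 ok
  pos 6: x in {1,3}, choose 3; 2->3 ok
  pos 7: x in {1,3}, choose 1; 3->1 ok
  pos 8: z in {0}, choose 0; 1->0 ok
  pos 9: x in {1,3}, choose 1; 0->1 ok
  pos 10: z in {0}, choose 0; 1->0 ok
  pos 11: x in {1,3}, choose 3; 0->3 ok
  pos 12: x in {1,3}, choose 1; 3->1 ok
  pos 13: z in {0}, choose 0; 1->0 ok
  pos 14: z in {0}, choose 0; 0->0 ok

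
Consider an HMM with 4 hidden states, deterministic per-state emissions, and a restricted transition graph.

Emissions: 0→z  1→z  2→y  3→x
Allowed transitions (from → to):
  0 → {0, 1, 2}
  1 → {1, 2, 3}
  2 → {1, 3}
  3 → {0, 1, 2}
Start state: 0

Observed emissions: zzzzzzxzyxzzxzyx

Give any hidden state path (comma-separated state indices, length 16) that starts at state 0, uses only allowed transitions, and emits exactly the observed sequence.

  pos 0: z in {0,1}, choose 0; start
  pos 1: z in {0,1}, choose 0; 0->0 ok
  pos 2: z in {0,1}, choose 1; 0->1 ok
  pos 3: z in {0,1}, choose 1; 1->1 ok
  pos 4: z in {0,1}, choose 1; 1->1 ok
  pos 5: z in {0,1}, choose 1; 1->1 ok
  pos 6: x in {3}, choose 3; 1->3 ok
  pos 7: z in {0,1}, choose 1; 3->1 ok
  pos 8: y in {2}, choose 2; 1->2 ok
  pos 9: x in {3}, choose 3; 2->3 ok
  pos 10: z in {0,1}, choose 0; 3->0 ok
  pos 11: z in {0,1}, choose 1; 0->1 ok
  pos 12: x in {3}, choose 3; 1->3 ok
  pos 13: z in {0,1}, choose 0; 3->0 ok
  pos 14: y in {2}, choose 2; 0->2 ok
  pos 15: x in {3}, choose 3; 2->3 ok

0,0,1,1,1,1,3,1,2,3,0,1,3,0,2,3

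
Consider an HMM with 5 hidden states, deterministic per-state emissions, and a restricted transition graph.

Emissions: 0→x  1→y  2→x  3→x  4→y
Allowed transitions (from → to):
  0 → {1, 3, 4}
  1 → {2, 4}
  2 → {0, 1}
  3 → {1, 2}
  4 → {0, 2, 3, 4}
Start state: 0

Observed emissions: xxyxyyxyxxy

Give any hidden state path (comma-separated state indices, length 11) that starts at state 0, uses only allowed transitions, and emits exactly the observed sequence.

0,3,1,2,1,4,0,1,2,0,1

  pos 0: x in {0,2,3}, choose 0; start
  pos 1: x in {0,2,3}, choose 3; 0->3 ok
  pos 2: y in {1,4}, choose 1; 3->1 ok
  pos 3: x in {0,2,3}, choose 2; 1->2 ok
  pos 4: y in {1,4}, choose 1; 2->1 ok
  pos 5: y in {1,4}, choose 4; 1->4 ok
  pos 6: x in {0,2,3}, choose 0; 4->0 ok
  pos 7: y in {1,4}, choose 1; 0->1 ok
  pos 8: x in {0,2,3}, choose 2; 1->2 ok
  pos 9: x in {0,2,3}, choose 0; 2->0 ok
  pos 10: y in {1,4}, choose 1; 0->1 ok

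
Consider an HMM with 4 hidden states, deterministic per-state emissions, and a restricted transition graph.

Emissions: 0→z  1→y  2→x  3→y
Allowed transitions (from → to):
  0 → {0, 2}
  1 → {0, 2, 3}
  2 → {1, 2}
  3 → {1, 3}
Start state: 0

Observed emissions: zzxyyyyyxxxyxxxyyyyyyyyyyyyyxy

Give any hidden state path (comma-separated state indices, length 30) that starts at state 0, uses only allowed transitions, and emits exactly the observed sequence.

  0: obs=z cand={0} pick 0 [start]
  1: obs=z cand={0} pick 0 [0->0 ok]
  2: obs=x cand={2} pick 2 [0->2 ok]
  3: obs=y cand={1,3} pick 1 [2->1 ok]
  4: obs=y cand={1,3} pick 3 [1->3 ok]
  5: obs=y cand={1,3} pick 3 [3->3 ok]
  6: obs=y cand={1,3} pick 3 [3->3 ok]
  7: obs=y cand={1,3} pick 1 [3->1 ok]
  8: obs=x cand={2} pick 2 [1->2 ok]
  9: obs=x cand={2} pick 2 [2->2 ok]
  10: obs=x cand={2} pick 2 [2->2 ok]
  11: obs=y cand={1,3} pick 1 [2->1 ok]
  12: obs=x cand={2} pick 2 [1->2 ok]
  13: obs=x cand={2} pick 2 [2->2 ok]
  14: obs=x cand={2} pick 2 [2->2 ok]
  15: obs=y cand={1,3} pick 1 [2->1 ok]
  16: obs=y cand={1,3} pick 3 [1->3 ok]
  17: obs=y cand={1,3} pick 3 [3->3 ok]
  18: obs=y cand={1,3} pick 3 [3->3 ok]
  19: obs=y cand={1,3} pick 3 [3->3 ok]
  20: obs=y cand={1,3} pick 3 [3->3 ok]
  21: obs=y cand={1,3} pick 1 [3->1 ok]
  22: obs=y cand={1,3} pick 3 [1->3 ok]
  23: obs=y cand={1,3} pick 3 [3->3 ok]
  24: obs=y cand={1,3} pick 1 [3->1 ok]
  25: obs=y cand={1,3} pick 3 [1->3 ok]
  26: obs=y cand={1,3} pick 3 [3->3 ok]
  27: obs=y cand={1,3} pick 1 [3->1 ok]
  28: obs=x cand={2} pick 2 [1->2 ok]
  29: obs=y cand={1,3} pick 1 [2->1 ok]

0,0,2,1,3,3,3,1,2,2,2,1,2,2,2,1,3,3,3,3,3,1,3,3,1,3,3,1,2,1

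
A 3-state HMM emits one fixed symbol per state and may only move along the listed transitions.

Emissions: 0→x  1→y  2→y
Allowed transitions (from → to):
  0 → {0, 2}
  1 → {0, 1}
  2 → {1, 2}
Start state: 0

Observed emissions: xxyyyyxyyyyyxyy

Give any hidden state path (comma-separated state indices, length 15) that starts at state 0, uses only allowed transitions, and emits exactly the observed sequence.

  pos 0: x in {0}, choose 0; start
  pos 1: x in {0}, choose 0; 0->0 ok
  pos 2: y in {1,2}, choose 2; 0->2 ok
  pos 3: y in {1,2}, choose 1; 2->1 ok
  pos 4: y in {1,2}, choose 1; 1->1 ok
  pos 5: y in {1,2}, choose 1; 1->1 ok
  pos 6: x in {0}, choose 0; 1->0 ok
  pos 7: y in {1,2}, choose 2; 0->2 ok
  pos 8: y in {1,2}, choose 2; 2->2 ok
  pos 9: y in {1,2}, choose 2; 2->2 ok
  pos 10: y in {1,2}, choose 2; 2->2 ok
  pos 11: y in {1,2}, choose 1; 2->1 ok
  pos 12: x in {0}, choose 0; 1->0 ok
  pos 13: y in {1,2}, choose 2; 0->2 ok
  pos 14: y in {1,2}, choose 2; 2->2 ok

0,0,2,1,1,1,0,2,2,2,2,1,0,2,2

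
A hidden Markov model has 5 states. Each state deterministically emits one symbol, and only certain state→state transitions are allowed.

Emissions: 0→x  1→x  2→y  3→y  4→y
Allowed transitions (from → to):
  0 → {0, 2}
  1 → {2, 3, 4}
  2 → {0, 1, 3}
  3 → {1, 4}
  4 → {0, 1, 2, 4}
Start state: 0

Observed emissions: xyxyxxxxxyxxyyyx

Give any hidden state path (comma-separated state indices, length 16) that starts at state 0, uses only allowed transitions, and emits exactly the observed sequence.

0,2,1,2,0,0,0,0,0,2,0,0,2,3,4,1

  [0] x  {0,1}  => 0  start
  [1] y  {2,3,4}  => 2  0->2 ok
  [2] x  {0,1}  => 1  2->1 ok
  [3] y  {2,3,4}  => 2  1->2 ok
  [4] x  {0,1}  => 0  2->0 ok
  [5] x  {0,1}  => 0  0->0 ok
  [6] x  {0,1}  => 0  0->0 ok
  [7] x  {0,1}  => 0  0->0 ok
  [8] x  {0,1}  => 0  0->0 ok
  [9] y  {2,3,4}  => 2  0->2 ok
  [10] x  {0,1}  => 0  2->0 ok
  [11] x  {0,1}  => 0  0->0 ok
  [12] y  {2,3,4}  => 2  0->2 ok
  [13] y  {2,3,4}  => 3  2->3 ok
  [14] y  {2,3,4}  => 4  3->4 ok
  [15] x  {0,1}  => 1  4->1 ok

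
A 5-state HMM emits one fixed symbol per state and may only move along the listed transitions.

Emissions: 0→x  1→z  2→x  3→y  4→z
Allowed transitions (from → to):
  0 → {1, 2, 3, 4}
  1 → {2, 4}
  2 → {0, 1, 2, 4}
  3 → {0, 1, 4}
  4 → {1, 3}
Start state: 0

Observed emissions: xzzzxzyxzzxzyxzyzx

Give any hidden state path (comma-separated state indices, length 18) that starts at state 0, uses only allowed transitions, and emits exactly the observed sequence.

  [0] x  {0,2}  => 0  start
  [1] z  {1,4}  => 1  0->1 ok
  [2] z  {1,4}  => 4  1->4 ok
  [3] z  {1,4}  => 1  4->1 ok
  [4] x  {0,2}  => 2  1->2 ok
  [5] z  {1,4}  => 4  2->4 ok
  [6] y  {3}  => 3  4->3 ok
  [7] x  {0,2}  => 0  3->0 ok
  [8] z  {1,4}  => 4  0->4 ok
  [9] z  {1,4}  => 1  4->1 ok
  [10] x  {0,2}  => 2  1->2 ok
  [11] z  {1,4}  => 4  2->4 ok
  [12] y  {3}  => 3  4->3 ok
  [13] x  {0,2}  => 0  3->0 ok
  [14] z  {1,4}  => 4  0->4 ok
  [15] y  {3}  => 3  4->3 ok
  [16] z  {1,4}  => 1  3->1 ok
  [17] x  {0,2}  => 2  1->2 ok

0,1,4,1,2,4,3,0,4,1,2,4,3,0,4,3,1,2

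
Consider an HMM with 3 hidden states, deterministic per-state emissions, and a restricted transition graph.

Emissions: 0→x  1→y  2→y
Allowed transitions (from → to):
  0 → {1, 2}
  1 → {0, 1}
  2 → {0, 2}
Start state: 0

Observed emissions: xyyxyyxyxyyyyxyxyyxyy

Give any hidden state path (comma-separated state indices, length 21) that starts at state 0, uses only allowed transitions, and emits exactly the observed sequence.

  0: obs=x cand={0} pick 0 [start]
  1: obs=y cand={1,2} pick 1 [0->1 ok]
  2: obs=y cand={1,2} pick 1 [1->1 ok]
  3: obs=x cand={0} pick 0 [1->0 ok]
  4: obs=y cand={1,2} pick 2 [0->2 ok]
  5: obs=y cand={1,2} pick 2 [2->2 ok]
  6: obs=x cand={0} pick 0 [2->0 ok]
  7: obs=y cand={1,2} pick 1 [0->1 ok]
  8: obs=x cand={0} pick 0 [1->0 ok]
  9: obs=y cand={1,2} pick 1 [0->1 ok]
  10: obs=y cand={1,2} pick 1 [1->1 ok]
  11: obs=y cand={1,2} pick 1 [1->1 ok]
  12: obs=y cand={1,2} pick 1 [1->1 ok]
  13: obs=x cand={0} pick 0 [1->0 ok]
  14: obs=y cand={1,2} pick 1 [0->1 ok]
  15: obs=x cand={0} pick 0 [1->0 ok]
  16: obs=y cand={1,2} pick 2 [0->2 ok]
  17: obs=y cand={1,2} pick 2 [2->2 ok]
  18: obs=x cand={0} pick 0 [2->0 ok]
  19: obs=y cand={1,2} pick 2 [0->2 ok]
  20: obs=y cand={1,2} pick 2 [2->2 ok]

0,1,1,0,2,2,0,1,0,1,1,1,1,0,1,0,2,2,0,2,2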